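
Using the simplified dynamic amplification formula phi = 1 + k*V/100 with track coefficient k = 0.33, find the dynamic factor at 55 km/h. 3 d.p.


phi = 1 + k * V / 100
phi = 1 + 0.33 * 55 / 100
phi = 1 + 0.1815
phi = 1.182

1.182


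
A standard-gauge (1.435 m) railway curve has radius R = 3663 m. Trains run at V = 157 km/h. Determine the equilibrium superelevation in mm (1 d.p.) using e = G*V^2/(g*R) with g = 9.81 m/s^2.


Convert speed: V = 157 / 3.6 = 43.6111 m/s
Apply formula: e = 1.435 * 43.6111^2 / (9.81 * 3663)
e = 1.435 * 1901.929 / 35934.03
e = 0.075952 m = 76.0 mm

76.0


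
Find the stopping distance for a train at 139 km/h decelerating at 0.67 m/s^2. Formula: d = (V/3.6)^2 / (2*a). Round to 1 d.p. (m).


Convert speed: V = 139 / 3.6 = 38.6111 m/s
V^2 = 1490.8179
d = 1490.8179 / (2 * 0.67)
d = 1490.8179 / 1.34
d = 1112.6 m

1112.6


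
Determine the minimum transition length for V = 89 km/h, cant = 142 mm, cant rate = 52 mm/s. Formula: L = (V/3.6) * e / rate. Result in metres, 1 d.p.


Convert speed: V = 89 / 3.6 = 24.7222 m/s
L = 24.7222 * 142 / 52
L = 3510.5556 / 52
L = 67.5 m

67.5


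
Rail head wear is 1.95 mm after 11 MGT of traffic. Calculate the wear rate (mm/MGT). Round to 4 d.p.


Wear rate = total wear / cumulative tonnage
Rate = 1.95 / 11
Rate = 0.1773 mm/MGT

0.1773


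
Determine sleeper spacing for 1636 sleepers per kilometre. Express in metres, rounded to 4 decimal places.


Spacing = 1000 m / number of sleepers
Spacing = 1000 / 1636
Spacing = 0.6112 m

0.6112


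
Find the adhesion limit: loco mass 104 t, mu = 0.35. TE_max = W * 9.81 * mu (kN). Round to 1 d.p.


TE_max = W * g * mu
TE_max = 104 * 9.81 * 0.35
TE_max = 1020.24 * 0.35
TE_max = 357.1 kN

357.1


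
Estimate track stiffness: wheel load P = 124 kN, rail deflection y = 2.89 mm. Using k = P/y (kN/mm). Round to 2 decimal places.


Track stiffness k = P / y
k = 124 / 2.89
k = 42.91 kN/mm

42.91


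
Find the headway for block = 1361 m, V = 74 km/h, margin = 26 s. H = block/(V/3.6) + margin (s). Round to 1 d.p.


V = 74 / 3.6 = 20.5556 m/s
Block traversal time = 1361 / 20.5556 = 66.2108 s
Headway = 66.2108 + 26
Headway = 92.2 s

92.2


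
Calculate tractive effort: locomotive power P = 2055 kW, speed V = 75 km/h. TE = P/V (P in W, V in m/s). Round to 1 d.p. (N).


Convert: P = 2055 kW = 2055000 W
V = 75 / 3.6 = 20.8333 m/s
TE = 2055000 / 20.8333
TE = 98640.0 N

98640.0


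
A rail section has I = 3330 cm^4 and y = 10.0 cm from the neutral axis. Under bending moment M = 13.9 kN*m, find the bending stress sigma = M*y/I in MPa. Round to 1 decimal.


Convert units:
M = 13.9 kN*m = 13900000 N*mm
y = 10.0 cm = 100 mm
I = 3330 cm^4 = 33300000 mm^4
sigma = 13900000 * 100 / 33300000
sigma = 41.7 MPa

41.7


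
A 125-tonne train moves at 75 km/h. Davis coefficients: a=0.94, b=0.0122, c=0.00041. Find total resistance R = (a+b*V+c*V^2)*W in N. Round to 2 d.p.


b*V = 0.0122 * 75 = 0.915
c*V^2 = 0.00041 * 5625 = 2.30625
R_per_t = 0.94 + 0.915 + 2.30625 = 4.16125 N/t
R_total = 4.16125 * 125 = 520.16 N

520.16


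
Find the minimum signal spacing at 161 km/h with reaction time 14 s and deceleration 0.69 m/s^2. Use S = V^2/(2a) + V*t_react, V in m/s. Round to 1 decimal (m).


V = 161 / 3.6 = 44.7222 m/s
Braking distance = 44.7222^2 / (2*0.69) = 1449.3313 m
Sighting distance = 44.7222 * 14 = 626.1111 m
S = 1449.3313 + 626.1111 = 2075.4 m

2075.4


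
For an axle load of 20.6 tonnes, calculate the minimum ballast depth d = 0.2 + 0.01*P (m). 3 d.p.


d = 0.2 + 0.01 * 20.6
d = 0.2 + 0.206
d = 0.406 m

0.406


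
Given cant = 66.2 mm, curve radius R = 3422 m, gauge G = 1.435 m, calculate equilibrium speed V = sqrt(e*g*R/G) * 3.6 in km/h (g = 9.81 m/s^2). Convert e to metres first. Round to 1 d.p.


Convert cant: e = 66.2 mm = 0.0662 m
V_ms = sqrt(0.0662 * 9.81 * 3422 / 1.435)
V_ms = sqrt(1548.656505) = 39.353 m/s
V = 39.353 * 3.6 = 141.7 km/h

141.7


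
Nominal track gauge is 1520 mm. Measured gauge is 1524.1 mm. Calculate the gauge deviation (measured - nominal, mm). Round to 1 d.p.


Deviation = measured - nominal
Deviation = 1524.1 - 1520
Deviation = 4.1 mm

4.1


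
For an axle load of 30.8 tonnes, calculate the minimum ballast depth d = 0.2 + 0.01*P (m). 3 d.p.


d = 0.2 + 0.01 * 30.8
d = 0.2 + 0.308
d = 0.508 m

0.508


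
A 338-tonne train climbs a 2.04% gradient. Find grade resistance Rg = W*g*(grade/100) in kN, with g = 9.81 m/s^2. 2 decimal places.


Rg = W * 9.81 * grade / 100
Rg = 338 * 9.81 * 2.04 / 100
Rg = 3315.78 * 0.0204
Rg = 67.64 kN

67.64


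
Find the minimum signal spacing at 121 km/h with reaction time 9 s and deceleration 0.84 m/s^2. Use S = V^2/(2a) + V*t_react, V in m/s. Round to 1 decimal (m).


V = 121 / 3.6 = 33.6111 m/s
Braking distance = 33.6111^2 / (2*0.84) = 672.4445 m
Sighting distance = 33.6111 * 9 = 302.5 m
S = 672.4445 + 302.5 = 974.9 m

974.9


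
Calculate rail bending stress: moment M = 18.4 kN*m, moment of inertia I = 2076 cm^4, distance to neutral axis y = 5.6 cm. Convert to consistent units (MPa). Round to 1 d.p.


Convert units:
M = 18.4 kN*m = 18400000 N*mm
y = 5.6 cm = 56 mm
I = 2076 cm^4 = 20760000 mm^4
sigma = 18400000 * 56 / 20760000
sigma = 49.6 MPa

49.6


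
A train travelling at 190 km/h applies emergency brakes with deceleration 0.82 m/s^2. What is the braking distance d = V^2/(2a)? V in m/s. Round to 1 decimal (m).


Convert speed: V = 190 / 3.6 = 52.7778 m/s
V^2 = 2785.4938
d = 2785.4938 / (2 * 0.82)
d = 2785.4938 / 1.64
d = 1698.5 m

1698.5


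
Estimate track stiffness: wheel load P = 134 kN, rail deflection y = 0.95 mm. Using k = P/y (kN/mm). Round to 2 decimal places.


Track stiffness k = P / y
k = 134 / 0.95
k = 141.05 kN/mm

141.05


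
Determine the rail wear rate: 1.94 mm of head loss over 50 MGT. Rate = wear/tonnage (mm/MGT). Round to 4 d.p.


Wear rate = total wear / cumulative tonnage
Rate = 1.94 / 50
Rate = 0.0388 mm/MGT

0.0388


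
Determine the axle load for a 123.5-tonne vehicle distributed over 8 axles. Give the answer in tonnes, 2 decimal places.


Load per axle = total weight / number of axles
Load = 123.5 / 8
Load = 15.44 tonnes

15.44


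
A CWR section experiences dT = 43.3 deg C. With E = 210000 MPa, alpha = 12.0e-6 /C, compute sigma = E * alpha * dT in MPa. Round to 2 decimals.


sigma = E * alpha * dT
sigma = 210000 * 12.0e-6 * 43.3
sigma = 2.52 * 43.3
sigma = 109.12 MPa

109.12


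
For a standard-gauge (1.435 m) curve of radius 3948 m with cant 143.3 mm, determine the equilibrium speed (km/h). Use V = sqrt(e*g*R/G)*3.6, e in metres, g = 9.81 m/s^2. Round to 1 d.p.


Convert cant: e = 143.3 mm = 0.1433 m
V_ms = sqrt(0.1433 * 9.81 * 3948 / 1.435)
V_ms = sqrt(3867.590107) = 62.19 m/s
V = 62.19 * 3.6 = 223.9 km/h

223.9


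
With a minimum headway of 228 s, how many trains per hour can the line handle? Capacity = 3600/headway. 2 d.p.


Capacity = 3600 / headway
Capacity = 3600 / 228
Capacity = 15.79 trains/hour

15.79


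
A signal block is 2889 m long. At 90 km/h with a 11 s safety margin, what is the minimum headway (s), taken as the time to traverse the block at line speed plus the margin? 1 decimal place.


V = 90 / 3.6 = 25.0 m/s
Block traversal time = 2889 / 25.0 = 115.56 s
Headway = 115.56 + 11
Headway = 126.6 s

126.6


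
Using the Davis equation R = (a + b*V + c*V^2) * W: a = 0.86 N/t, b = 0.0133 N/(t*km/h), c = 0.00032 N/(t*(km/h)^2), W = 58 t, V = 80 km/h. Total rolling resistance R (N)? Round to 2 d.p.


b*V = 0.0133 * 80 = 1.064
c*V^2 = 0.00032 * 6400 = 2.048
R_per_t = 0.86 + 1.064 + 2.048 = 3.972 N/t
R_total = 3.972 * 58 = 230.38 N

230.38


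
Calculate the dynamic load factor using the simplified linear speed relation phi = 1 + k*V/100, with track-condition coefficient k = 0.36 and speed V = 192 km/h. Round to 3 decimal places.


phi = 1 + k * V / 100
phi = 1 + 0.36 * 192 / 100
phi = 1 + 0.6912
phi = 1.691

1.691


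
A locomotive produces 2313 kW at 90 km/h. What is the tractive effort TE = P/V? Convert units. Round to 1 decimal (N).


Convert: P = 2313 kW = 2313000 W
V = 90 / 3.6 = 25.0 m/s
TE = 2313000 / 25.0
TE = 92520.0 N

92520.0


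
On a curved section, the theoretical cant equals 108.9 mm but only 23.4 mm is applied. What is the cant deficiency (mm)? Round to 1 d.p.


Cant deficiency = equilibrium cant - actual cant
CD = 108.9 - 23.4
CD = 85.5 mm

85.5


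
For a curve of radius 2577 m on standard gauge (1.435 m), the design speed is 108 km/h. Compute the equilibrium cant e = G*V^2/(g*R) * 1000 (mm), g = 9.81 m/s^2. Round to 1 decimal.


Convert speed: V = 108 / 3.6 = 30.0 m/s
Apply formula: e = 1.435 * 30.0^2 / (9.81 * 2577)
e = 1.435 * 900.0 / 25280.37
e = 0.051087 m = 51.1 mm

51.1


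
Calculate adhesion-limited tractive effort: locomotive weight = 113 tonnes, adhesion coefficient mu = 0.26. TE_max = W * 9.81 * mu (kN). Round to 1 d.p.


TE_max = W * g * mu
TE_max = 113 * 9.81 * 0.26
TE_max = 1108.53 * 0.26
TE_max = 288.2 kN

288.2


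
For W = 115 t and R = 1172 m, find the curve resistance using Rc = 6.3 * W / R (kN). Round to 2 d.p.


Rc = 6.3 * W / R
Rc = 6.3 * 115 / 1172
Rc = 724.5 / 1172
Rc = 0.62 kN

0.62


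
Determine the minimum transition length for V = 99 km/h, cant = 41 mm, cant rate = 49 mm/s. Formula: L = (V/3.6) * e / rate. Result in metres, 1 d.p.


Convert speed: V = 99 / 3.6 = 27.5 m/s
L = 27.5 * 41 / 49
L = 1127.5 / 49
L = 23.0 m

23.0


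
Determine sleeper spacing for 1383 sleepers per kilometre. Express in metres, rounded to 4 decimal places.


Spacing = 1000 m / number of sleepers
Spacing = 1000 / 1383
Spacing = 0.7231 m

0.7231


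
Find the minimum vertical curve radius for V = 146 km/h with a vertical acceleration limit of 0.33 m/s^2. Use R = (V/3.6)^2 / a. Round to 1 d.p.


Convert speed: V = 146 / 3.6 = 40.5556 m/s
V^2 = 1644.7531 m^2/s^2
R_v = 1644.7531 / 0.33
R_v = 4984.1 m

4984.1


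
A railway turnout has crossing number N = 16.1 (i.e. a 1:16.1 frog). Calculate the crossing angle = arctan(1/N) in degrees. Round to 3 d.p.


1/N = 1/16.1 = 0.062112
angle = arctan(0.062112) = 0.062032 rad
angle = 0.062032 * 180/pi = 3.554 degrees

3.554


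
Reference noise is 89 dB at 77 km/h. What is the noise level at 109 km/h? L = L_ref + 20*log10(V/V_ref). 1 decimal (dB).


V/V_ref = 109 / 77 = 1.415584
log10(1.415584) = 0.150936
20 * 0.150936 = 3.0187
L = 89 + 3.0187 = 92.0 dB

92.0


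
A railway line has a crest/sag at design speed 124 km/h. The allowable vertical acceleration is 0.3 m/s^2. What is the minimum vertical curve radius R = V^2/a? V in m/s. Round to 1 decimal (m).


Convert speed: V = 124 / 3.6 = 34.4444 m/s
V^2 = 1186.4198 m^2/s^2
R_v = 1186.4198 / 0.3
R_v = 3954.7 m

3954.7


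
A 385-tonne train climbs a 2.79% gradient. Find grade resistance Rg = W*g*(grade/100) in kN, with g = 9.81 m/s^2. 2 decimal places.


Rg = W * 9.81 * grade / 100
Rg = 385 * 9.81 * 2.79 / 100
Rg = 3776.85 * 0.0279
Rg = 105.37 kN

105.37


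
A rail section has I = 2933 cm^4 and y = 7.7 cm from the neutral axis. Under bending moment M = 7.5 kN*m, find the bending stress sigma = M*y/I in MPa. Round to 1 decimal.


Convert units:
M = 7.5 kN*m = 7500000 N*mm
y = 7.7 cm = 77 mm
I = 2933 cm^4 = 29330000 mm^4
sigma = 7500000 * 77 / 29330000
sigma = 19.7 MPa

19.7


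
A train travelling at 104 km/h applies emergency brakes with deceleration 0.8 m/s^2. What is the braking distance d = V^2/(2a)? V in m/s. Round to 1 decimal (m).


Convert speed: V = 104 / 3.6 = 28.8889 m/s
V^2 = 834.5679
d = 834.5679 / (2 * 0.8)
d = 834.5679 / 1.6
d = 521.6 m

521.6


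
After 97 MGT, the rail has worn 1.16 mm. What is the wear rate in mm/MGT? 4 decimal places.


Wear rate = total wear / cumulative tonnage
Rate = 1.16 / 97
Rate = 0.0120 mm/MGT

0.0120


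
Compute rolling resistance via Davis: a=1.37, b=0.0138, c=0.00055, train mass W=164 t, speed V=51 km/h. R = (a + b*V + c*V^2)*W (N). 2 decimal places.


b*V = 0.0138 * 51 = 0.7038
c*V^2 = 0.00055 * 2601 = 1.43055
R_per_t = 1.37 + 0.7038 + 1.43055 = 3.50435 N/t
R_total = 3.50435 * 164 = 574.71 N

574.71


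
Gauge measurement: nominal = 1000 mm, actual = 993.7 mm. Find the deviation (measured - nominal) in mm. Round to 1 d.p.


Deviation = measured - nominal
Deviation = 993.7 - 1000
Deviation = -6.3 mm

-6.3


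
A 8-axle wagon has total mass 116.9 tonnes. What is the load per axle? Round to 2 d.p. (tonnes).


Load per axle = total weight / number of axles
Load = 116.9 / 8
Load = 14.61 tonnes

14.61


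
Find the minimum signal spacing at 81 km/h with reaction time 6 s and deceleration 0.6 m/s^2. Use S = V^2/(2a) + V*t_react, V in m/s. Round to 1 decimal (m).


V = 81 / 3.6 = 22.5 m/s
Braking distance = 22.5^2 / (2*0.6) = 421.875 m
Sighting distance = 22.5 * 6 = 135.0 m
S = 421.875 + 135.0 = 556.9 m

556.9


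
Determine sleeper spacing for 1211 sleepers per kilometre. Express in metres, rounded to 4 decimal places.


Spacing = 1000 m / number of sleepers
Spacing = 1000 / 1211
Spacing = 0.8258 m

0.8258


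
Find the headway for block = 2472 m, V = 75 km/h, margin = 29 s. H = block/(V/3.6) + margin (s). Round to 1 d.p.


V = 75 / 3.6 = 20.8333 m/s
Block traversal time = 2472 / 20.8333 = 118.656 s
Headway = 118.656 + 29
Headway = 147.7 s

147.7


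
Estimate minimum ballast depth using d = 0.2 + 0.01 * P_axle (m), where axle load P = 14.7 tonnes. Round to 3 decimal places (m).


d = 0.2 + 0.01 * 14.7
d = 0.2 + 0.147
d = 0.347 m

0.347


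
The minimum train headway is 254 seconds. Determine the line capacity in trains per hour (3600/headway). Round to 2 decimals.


Capacity = 3600 / headway
Capacity = 3600 / 254
Capacity = 14.17 trains/hour

14.17


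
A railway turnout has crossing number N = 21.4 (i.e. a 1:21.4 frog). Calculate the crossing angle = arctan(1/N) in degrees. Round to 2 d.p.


1/N = 1/21.4 = 0.046729
angle = arctan(0.046729) = 0.046695 rad
angle = 0.046695 * 180/pi = 2.68 degrees

2.68


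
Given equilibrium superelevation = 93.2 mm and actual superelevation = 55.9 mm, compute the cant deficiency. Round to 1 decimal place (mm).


Cant deficiency = equilibrium cant - actual cant
CD = 93.2 - 55.9
CD = 37.3 mm

37.3


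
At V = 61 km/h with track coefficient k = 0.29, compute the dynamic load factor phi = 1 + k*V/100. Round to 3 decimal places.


phi = 1 + k * V / 100
phi = 1 + 0.29 * 61 / 100
phi = 1 + 0.1769
phi = 1.177

1.177


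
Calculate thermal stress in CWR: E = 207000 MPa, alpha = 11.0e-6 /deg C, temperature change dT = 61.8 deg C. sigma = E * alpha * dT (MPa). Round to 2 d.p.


sigma = E * alpha * dT
sigma = 207000 * 11.0e-6 * 61.8
sigma = 2.277 * 61.8
sigma = 140.72 MPa

140.72


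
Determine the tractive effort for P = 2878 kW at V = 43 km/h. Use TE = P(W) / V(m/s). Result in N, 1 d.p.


Convert: P = 2878 kW = 2878000 W
V = 43 / 3.6 = 11.9444 m/s
TE = 2878000 / 11.9444
TE = 240948.8 N

240948.8


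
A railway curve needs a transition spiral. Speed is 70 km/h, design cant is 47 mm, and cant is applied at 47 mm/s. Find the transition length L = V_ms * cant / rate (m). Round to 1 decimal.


Convert speed: V = 70 / 3.6 = 19.4444 m/s
L = 19.4444 * 47 / 47
L = 913.8889 / 47
L = 19.4 m

19.4


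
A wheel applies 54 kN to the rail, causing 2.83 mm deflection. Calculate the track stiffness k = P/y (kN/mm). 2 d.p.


Track stiffness k = P / y
k = 54 / 2.83
k = 19.08 kN/mm

19.08


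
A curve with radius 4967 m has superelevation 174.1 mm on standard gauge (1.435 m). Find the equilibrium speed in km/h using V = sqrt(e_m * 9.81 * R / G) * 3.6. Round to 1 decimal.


Convert cant: e = 174.1 mm = 0.1741 m
V_ms = sqrt(0.1741 * 9.81 * 4967 / 1.435)
V_ms = sqrt(5911.668019) = 76.8874 m/s
V = 76.8874 * 3.6 = 276.8 km/h

276.8


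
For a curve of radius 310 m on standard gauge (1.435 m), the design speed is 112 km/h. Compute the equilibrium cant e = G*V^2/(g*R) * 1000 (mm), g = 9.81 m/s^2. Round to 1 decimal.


Convert speed: V = 112 / 3.6 = 31.1111 m/s
Apply formula: e = 1.435 * 31.1111^2 / (9.81 * 310)
e = 1.435 * 967.9012 / 3041.1
e = 0.456722 m = 456.7 mm

456.7


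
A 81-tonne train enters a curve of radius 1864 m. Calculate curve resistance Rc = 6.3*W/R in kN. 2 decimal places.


Rc = 6.3 * W / R
Rc = 6.3 * 81 / 1864
Rc = 510.3 / 1864
Rc = 0.27 kN

0.27


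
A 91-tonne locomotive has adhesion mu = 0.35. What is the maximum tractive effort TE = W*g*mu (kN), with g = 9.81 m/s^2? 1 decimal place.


TE_max = W * g * mu
TE_max = 91 * 9.81 * 0.35
TE_max = 892.71 * 0.35
TE_max = 312.4 kN

312.4


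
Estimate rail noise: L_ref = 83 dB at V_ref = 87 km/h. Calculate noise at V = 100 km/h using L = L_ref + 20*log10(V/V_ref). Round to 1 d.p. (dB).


V/V_ref = 100 / 87 = 1.149425
log10(1.149425) = 0.060481
20 * 0.060481 = 1.2096
L = 83 + 1.2096 = 84.2 dB

84.2


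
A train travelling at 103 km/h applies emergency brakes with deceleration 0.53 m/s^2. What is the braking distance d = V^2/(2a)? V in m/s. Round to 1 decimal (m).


Convert speed: V = 103 / 3.6 = 28.6111 m/s
V^2 = 818.5957
d = 818.5957 / (2 * 0.53)
d = 818.5957 / 1.06
d = 772.3 m

772.3


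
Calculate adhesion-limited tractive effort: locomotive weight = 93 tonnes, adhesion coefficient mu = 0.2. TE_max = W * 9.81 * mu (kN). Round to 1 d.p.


TE_max = W * g * mu
TE_max = 93 * 9.81 * 0.2
TE_max = 912.33 * 0.2
TE_max = 182.5 kN

182.5


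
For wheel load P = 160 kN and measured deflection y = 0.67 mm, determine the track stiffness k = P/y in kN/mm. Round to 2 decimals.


Track stiffness k = P / y
k = 160 / 0.67
k = 238.81 kN/mm

238.81


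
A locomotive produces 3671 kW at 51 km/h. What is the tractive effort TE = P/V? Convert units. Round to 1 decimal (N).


Convert: P = 3671 kW = 3671000 W
V = 51 / 3.6 = 14.1667 m/s
TE = 3671000 / 14.1667
TE = 259129.4 N

259129.4


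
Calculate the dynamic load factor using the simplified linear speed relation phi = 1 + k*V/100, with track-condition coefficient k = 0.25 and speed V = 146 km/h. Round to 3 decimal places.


phi = 1 + k * V / 100
phi = 1 + 0.25 * 146 / 100
phi = 1 + 0.365
phi = 1.365

1.365


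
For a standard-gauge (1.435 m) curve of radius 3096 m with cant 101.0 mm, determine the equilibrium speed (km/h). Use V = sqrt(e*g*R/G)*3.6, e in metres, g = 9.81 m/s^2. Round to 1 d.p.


Convert cant: e = 101.0 mm = 0.1010 m
V_ms = sqrt(0.1010 * 9.81 * 3096 / 1.435)
V_ms = sqrt(2137.663944) = 46.2349 m/s
V = 46.2349 * 3.6 = 166.4 km/h

166.4


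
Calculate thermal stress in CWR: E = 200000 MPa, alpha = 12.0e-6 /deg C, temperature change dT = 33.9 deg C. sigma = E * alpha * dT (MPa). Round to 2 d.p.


sigma = E * alpha * dT
sigma = 200000 * 12.0e-6 * 33.9
sigma = 2.4 * 33.9
sigma = 81.36 MPa

81.36


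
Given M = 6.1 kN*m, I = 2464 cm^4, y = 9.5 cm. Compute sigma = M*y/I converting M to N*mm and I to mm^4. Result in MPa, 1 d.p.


Convert units:
M = 6.1 kN*m = 6100000 N*mm
y = 9.5 cm = 95 mm
I = 2464 cm^4 = 24640000 mm^4
sigma = 6100000 * 95 / 24640000
sigma = 23.5 MPa

23.5


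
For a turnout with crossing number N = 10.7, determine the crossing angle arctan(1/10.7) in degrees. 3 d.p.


1/N = 1/10.7 = 0.093458
angle = arctan(0.093458) = 0.093187 rad
angle = 0.093187 * 180/pi = 5.339 degrees

5.339


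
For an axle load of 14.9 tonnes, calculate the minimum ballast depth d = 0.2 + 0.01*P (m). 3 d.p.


d = 0.2 + 0.01 * 14.9
d = 0.2 + 0.149
d = 0.349 m

0.349


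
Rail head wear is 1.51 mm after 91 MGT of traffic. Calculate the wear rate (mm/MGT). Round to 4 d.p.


Wear rate = total wear / cumulative tonnage
Rate = 1.51 / 91
Rate = 0.0166 mm/MGT

0.0166


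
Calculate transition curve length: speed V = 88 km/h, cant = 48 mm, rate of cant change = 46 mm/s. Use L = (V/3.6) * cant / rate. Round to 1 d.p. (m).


Convert speed: V = 88 / 3.6 = 24.4444 m/s
L = 24.4444 * 48 / 46
L = 1173.3333 / 46
L = 25.5 m

25.5


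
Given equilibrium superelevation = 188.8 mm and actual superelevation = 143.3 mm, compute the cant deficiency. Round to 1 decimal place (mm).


Cant deficiency = equilibrium cant - actual cant
CD = 188.8 - 143.3
CD = 45.5 mm

45.5


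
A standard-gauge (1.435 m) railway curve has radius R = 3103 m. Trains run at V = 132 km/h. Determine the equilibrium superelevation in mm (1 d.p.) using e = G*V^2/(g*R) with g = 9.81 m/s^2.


Convert speed: V = 132 / 3.6 = 36.6667 m/s
Apply formula: e = 1.435 * 36.6667^2 / (9.81 * 3103)
e = 1.435 * 1344.4444 / 30440.43
e = 0.063379 m = 63.4 mm

63.4


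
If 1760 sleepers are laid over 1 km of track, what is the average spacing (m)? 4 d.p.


Spacing = 1000 m / number of sleepers
Spacing = 1000 / 1760
Spacing = 0.5682 m

0.5682


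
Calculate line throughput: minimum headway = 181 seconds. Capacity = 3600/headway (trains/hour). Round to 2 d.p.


Capacity = 3600 / headway
Capacity = 3600 / 181
Capacity = 19.89 trains/hour

19.89


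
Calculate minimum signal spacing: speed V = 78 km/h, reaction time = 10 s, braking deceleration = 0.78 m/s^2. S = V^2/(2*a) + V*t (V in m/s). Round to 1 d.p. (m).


V = 78 / 3.6 = 21.6667 m/s
Braking distance = 21.6667^2 / (2*0.78) = 300.9259 m
Sighting distance = 21.6667 * 10 = 216.6667 m
S = 300.9259 + 216.6667 = 517.6 m

517.6


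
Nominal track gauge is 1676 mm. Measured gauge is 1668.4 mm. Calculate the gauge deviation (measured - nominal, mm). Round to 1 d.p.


Deviation = measured - nominal
Deviation = 1668.4 - 1676
Deviation = -7.6 mm

-7.6


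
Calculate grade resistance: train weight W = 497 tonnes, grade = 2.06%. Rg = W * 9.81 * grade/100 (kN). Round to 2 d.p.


Rg = W * 9.81 * grade / 100
Rg = 497 * 9.81 * 2.06 / 100
Rg = 4875.57 * 0.0206
Rg = 100.44 kN

100.44


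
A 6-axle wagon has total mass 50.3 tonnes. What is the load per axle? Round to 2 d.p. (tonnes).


Load per axle = total weight / number of axles
Load = 50.3 / 6
Load = 8.38 tonnes

8.38


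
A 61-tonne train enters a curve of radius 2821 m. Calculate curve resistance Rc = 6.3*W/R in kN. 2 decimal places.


Rc = 6.3 * W / R
Rc = 6.3 * 61 / 2821
Rc = 384.3 / 2821
Rc = 0.14 kN

0.14


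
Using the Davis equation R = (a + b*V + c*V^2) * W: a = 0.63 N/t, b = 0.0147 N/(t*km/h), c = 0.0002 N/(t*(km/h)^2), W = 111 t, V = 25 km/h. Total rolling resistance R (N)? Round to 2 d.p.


b*V = 0.0147 * 25 = 0.3675
c*V^2 = 0.0002 * 625 = 0.125
R_per_t = 0.63 + 0.3675 + 0.125 = 1.1225 N/t
R_total = 1.1225 * 111 = 124.60 N

124.60


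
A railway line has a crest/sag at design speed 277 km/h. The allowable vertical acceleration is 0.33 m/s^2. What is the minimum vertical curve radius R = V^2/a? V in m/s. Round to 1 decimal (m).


Convert speed: V = 277 / 3.6 = 76.9444 m/s
V^2 = 5920.4475 m^2/s^2
R_v = 5920.4475 / 0.33
R_v = 17940.8 m

17940.8


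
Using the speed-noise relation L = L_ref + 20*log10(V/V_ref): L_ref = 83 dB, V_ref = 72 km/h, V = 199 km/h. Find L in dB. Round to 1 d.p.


V/V_ref = 199 / 72 = 2.763889
log10(2.763889) = 0.441521
20 * 0.441521 = 8.8304
L = 83 + 8.8304 = 91.8 dB

91.8


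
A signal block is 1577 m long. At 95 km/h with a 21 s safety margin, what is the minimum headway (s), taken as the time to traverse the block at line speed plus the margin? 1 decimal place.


V = 95 / 3.6 = 26.3889 m/s
Block traversal time = 1577 / 26.3889 = 59.76 s
Headway = 59.76 + 21
Headway = 80.8 s

80.8


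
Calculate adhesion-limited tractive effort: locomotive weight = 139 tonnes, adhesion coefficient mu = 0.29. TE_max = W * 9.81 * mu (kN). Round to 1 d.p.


TE_max = W * g * mu
TE_max = 139 * 9.81 * 0.29
TE_max = 1363.59 * 0.29
TE_max = 395.4 kN

395.4


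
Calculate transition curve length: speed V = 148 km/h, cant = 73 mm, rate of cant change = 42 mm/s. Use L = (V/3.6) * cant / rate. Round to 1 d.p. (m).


Convert speed: V = 148 / 3.6 = 41.1111 m/s
L = 41.1111 * 73 / 42
L = 3001.1111 / 42
L = 71.5 m

71.5


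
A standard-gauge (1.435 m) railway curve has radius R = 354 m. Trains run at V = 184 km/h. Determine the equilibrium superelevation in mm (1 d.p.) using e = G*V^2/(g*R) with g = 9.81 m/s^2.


Convert speed: V = 184 / 3.6 = 51.1111 m/s
Apply formula: e = 1.435 * 51.1111^2 / (9.81 * 354)
e = 1.435 * 2612.3457 / 3472.74
e = 1.079469 m = 1079.5 mm

1079.5


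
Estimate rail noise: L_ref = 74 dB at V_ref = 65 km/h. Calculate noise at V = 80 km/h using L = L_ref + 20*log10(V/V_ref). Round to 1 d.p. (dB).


V/V_ref = 80 / 65 = 1.230769
log10(1.230769) = 0.090177
20 * 0.090177 = 1.8035
L = 74 + 1.8035 = 75.8 dB

75.8


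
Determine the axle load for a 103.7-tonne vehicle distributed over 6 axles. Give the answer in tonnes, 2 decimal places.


Load per axle = total weight / number of axles
Load = 103.7 / 6
Load = 17.28 tonnes

17.28


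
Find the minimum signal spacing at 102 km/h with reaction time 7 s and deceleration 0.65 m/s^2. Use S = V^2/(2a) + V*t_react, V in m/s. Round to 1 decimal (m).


V = 102 / 3.6 = 28.3333 m/s
Braking distance = 28.3333^2 / (2*0.65) = 617.5214 m
Sighting distance = 28.3333 * 7 = 198.3333 m
S = 617.5214 + 198.3333 = 815.9 m

815.9


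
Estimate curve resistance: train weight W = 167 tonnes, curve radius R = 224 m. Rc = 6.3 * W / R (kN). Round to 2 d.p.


Rc = 6.3 * W / R
Rc = 6.3 * 167 / 224
Rc = 1052.1 / 224
Rc = 4.70 kN

4.70


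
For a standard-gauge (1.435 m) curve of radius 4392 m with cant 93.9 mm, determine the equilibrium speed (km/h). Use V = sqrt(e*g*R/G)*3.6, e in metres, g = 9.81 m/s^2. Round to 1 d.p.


Convert cant: e = 93.9 mm = 0.0939 m
V_ms = sqrt(0.0939 * 9.81 * 4392 / 1.435)
V_ms = sqrt(2819.32427) = 53.0973 m/s
V = 53.0973 * 3.6 = 191.2 km/h

191.2


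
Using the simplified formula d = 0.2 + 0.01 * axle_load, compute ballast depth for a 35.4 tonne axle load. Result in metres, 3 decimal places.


d = 0.2 + 0.01 * 35.4
d = 0.2 + 0.354
d = 0.554 m

0.554


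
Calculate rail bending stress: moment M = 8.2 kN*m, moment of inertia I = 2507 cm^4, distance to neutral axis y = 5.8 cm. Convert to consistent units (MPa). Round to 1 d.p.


Convert units:
M = 8.2 kN*m = 8200000 N*mm
y = 5.8 cm = 58 mm
I = 2507 cm^4 = 25070000 mm^4
sigma = 8200000 * 58 / 25070000
sigma = 19.0 MPa

19.0


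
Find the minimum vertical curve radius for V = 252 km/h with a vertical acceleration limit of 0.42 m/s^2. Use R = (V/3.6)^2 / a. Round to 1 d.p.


Convert speed: V = 252 / 3.6 = 70.0 m/s
V^2 = 4900.0 m^2/s^2
R_v = 4900.0 / 0.42
R_v = 11666.7 m

11666.7


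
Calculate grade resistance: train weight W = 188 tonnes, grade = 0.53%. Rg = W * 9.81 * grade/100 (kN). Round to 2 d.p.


Rg = W * 9.81 * grade / 100
Rg = 188 * 9.81 * 0.53 / 100
Rg = 1844.28 * 0.0053
Rg = 9.77 kN

9.77


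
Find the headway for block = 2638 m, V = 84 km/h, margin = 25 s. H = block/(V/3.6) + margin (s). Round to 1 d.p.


V = 84 / 3.6 = 23.3333 m/s
Block traversal time = 2638 / 23.3333 = 113.0571 s
Headway = 113.0571 + 25
Headway = 138.1 s

138.1


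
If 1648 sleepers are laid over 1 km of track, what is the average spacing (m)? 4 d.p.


Spacing = 1000 m / number of sleepers
Spacing = 1000 / 1648
Spacing = 0.6068 m

0.6068


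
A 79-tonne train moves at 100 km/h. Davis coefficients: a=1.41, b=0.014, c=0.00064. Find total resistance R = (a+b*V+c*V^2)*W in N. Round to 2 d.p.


b*V = 0.014 * 100 = 1.4
c*V^2 = 0.00064 * 10000 = 6.4
R_per_t = 1.41 + 1.4 + 6.4 = 9.21 N/t
R_total = 9.21 * 79 = 727.59 N

727.59


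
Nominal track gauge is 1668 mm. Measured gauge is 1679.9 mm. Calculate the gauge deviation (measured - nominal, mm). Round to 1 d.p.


Deviation = measured - nominal
Deviation = 1679.9 - 1668
Deviation = 11.9 mm

11.9


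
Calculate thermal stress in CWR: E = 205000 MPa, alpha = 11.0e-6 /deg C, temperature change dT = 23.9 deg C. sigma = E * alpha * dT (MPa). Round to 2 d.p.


sigma = E * alpha * dT
sigma = 205000 * 11.0e-6 * 23.9
sigma = 2.255 * 23.9
sigma = 53.89 MPa

53.89


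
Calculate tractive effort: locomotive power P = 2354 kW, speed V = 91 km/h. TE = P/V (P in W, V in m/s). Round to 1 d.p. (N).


Convert: P = 2354 kW = 2354000 W
V = 91 / 3.6 = 25.2778 m/s
TE = 2354000 / 25.2778
TE = 93125.3 N

93125.3


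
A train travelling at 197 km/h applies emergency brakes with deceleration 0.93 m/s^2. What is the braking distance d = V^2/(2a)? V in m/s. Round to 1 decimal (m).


Convert speed: V = 197 / 3.6 = 54.7222 m/s
V^2 = 2994.5216
d = 2994.5216 / (2 * 0.93)
d = 2994.5216 / 1.86
d = 1610.0 m

1610.0


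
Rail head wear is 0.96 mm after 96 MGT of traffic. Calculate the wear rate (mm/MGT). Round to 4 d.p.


Wear rate = total wear / cumulative tonnage
Rate = 0.96 / 96
Rate = 0.0100 mm/MGT

0.0100


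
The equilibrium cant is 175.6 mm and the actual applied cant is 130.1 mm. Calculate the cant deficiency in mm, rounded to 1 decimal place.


Cant deficiency = equilibrium cant - actual cant
CD = 175.6 - 130.1
CD = 45.5 mm

45.5


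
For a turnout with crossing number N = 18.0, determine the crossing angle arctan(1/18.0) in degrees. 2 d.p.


1/N = 1/18.0 = 0.055556
angle = arctan(0.055556) = 0.055499 rad
angle = 0.055499 * 180/pi = 3.18 degrees

3.18


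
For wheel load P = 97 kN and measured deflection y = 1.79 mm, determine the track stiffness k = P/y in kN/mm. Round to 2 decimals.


Track stiffness k = P / y
k = 97 / 1.79
k = 54.19 kN/mm

54.19


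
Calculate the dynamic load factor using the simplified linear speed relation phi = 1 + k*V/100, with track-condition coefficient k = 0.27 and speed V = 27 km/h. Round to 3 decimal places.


phi = 1 + k * V / 100
phi = 1 + 0.27 * 27 / 100
phi = 1 + 0.0729
phi = 1.073

1.073


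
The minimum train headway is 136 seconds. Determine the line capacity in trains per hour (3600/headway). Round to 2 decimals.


Capacity = 3600 / headway
Capacity = 3600 / 136
Capacity = 26.47 trains/hour

26.47


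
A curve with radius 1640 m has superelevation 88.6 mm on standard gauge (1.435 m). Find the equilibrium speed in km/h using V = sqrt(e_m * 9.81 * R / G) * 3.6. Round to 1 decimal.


Convert cant: e = 88.6 mm = 0.0886 m
V_ms = sqrt(0.0886 * 9.81 * 1640 / 1.435)
V_ms = sqrt(993.332571) = 31.5172 m/s
V = 31.5172 * 3.6 = 113.5 km/h

113.5


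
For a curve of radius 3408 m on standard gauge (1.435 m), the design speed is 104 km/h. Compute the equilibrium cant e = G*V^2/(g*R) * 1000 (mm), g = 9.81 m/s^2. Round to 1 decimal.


Convert speed: V = 104 / 3.6 = 28.8889 m/s
Apply formula: e = 1.435 * 28.8889^2 / (9.81 * 3408)
e = 1.435 * 834.5679 / 33432.48
e = 0.035822 m = 35.8 mm

35.8


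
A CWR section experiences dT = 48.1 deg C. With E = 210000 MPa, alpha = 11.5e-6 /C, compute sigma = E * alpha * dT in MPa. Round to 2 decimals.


sigma = E * alpha * dT
sigma = 210000 * 11.5e-6 * 48.1
sigma = 2.415 * 48.1
sigma = 116.16 MPa

116.16


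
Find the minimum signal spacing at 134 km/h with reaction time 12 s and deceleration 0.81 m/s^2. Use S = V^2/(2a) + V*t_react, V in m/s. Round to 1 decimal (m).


V = 134 / 3.6 = 37.2222 m/s
Braking distance = 37.2222^2 / (2*0.81) = 855.2431 m
Sighting distance = 37.2222 * 12 = 446.6667 m
S = 855.2431 + 446.6667 = 1301.9 m

1301.9


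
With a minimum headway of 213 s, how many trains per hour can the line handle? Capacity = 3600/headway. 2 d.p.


Capacity = 3600 / headway
Capacity = 3600 / 213
Capacity = 16.90 trains/hour

16.90


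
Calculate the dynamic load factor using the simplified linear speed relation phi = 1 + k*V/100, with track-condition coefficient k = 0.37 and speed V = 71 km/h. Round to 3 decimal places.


phi = 1 + k * V / 100
phi = 1 + 0.37 * 71 / 100
phi = 1 + 0.2627
phi = 1.263

1.263


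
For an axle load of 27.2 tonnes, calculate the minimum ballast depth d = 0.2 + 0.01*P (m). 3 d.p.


d = 0.2 + 0.01 * 27.2
d = 0.2 + 0.272
d = 0.472 m

0.472


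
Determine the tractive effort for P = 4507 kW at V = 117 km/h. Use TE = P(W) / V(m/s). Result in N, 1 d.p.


Convert: P = 4507 kW = 4507000 W
V = 117 / 3.6 = 32.5 m/s
TE = 4507000 / 32.5
TE = 138676.9 N

138676.9


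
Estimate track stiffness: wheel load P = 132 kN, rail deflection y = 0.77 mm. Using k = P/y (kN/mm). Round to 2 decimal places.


Track stiffness k = P / y
k = 132 / 0.77
k = 171.43 kN/mm

171.43


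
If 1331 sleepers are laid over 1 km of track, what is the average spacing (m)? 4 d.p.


Spacing = 1000 m / number of sleepers
Spacing = 1000 / 1331
Spacing = 0.7513 m

0.7513


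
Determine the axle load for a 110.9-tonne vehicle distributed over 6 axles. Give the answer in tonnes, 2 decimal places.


Load per axle = total weight / number of axles
Load = 110.9 / 6
Load = 18.48 tonnes

18.48


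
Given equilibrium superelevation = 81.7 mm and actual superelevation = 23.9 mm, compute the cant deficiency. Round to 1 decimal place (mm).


Cant deficiency = equilibrium cant - actual cant
CD = 81.7 - 23.9
CD = 57.8 mm

57.8


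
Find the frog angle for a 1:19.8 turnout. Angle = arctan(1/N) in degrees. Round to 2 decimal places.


1/N = 1/19.8 = 0.050505
angle = arctan(0.050505) = 0.050462 rad
angle = 0.050462 * 180/pi = 2.89 degrees

2.89


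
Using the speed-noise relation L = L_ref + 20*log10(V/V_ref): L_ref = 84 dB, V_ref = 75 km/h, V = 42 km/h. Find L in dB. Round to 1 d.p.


V/V_ref = 42 / 75 = 0.56
log10(0.56) = -0.251812
20 * -0.251812 = -5.0362
L = 84 + -5.0362 = 79.0 dB

79.0


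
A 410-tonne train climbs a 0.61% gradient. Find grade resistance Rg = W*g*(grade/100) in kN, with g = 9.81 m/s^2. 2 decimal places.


Rg = W * 9.81 * grade / 100
Rg = 410 * 9.81 * 0.61 / 100
Rg = 4022.1 * 0.0061
Rg = 24.53 kN

24.53


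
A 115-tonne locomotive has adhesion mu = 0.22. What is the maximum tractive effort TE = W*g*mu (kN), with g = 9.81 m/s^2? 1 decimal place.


TE_max = W * g * mu
TE_max = 115 * 9.81 * 0.22
TE_max = 1128.15 * 0.22
TE_max = 248.2 kN

248.2


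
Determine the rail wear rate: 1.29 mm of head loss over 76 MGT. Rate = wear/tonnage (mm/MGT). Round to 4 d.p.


Wear rate = total wear / cumulative tonnage
Rate = 1.29 / 76
Rate = 0.0170 mm/MGT

0.0170


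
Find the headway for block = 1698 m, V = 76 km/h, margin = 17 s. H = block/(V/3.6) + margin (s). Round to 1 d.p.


V = 76 / 3.6 = 21.1111 m/s
Block traversal time = 1698 / 21.1111 = 80.4316 s
Headway = 80.4316 + 17
Headway = 97.4 s

97.4


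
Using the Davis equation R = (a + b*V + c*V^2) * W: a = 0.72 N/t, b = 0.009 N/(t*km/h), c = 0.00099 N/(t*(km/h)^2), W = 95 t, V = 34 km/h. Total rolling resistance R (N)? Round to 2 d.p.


b*V = 0.009 * 34 = 0.306
c*V^2 = 0.00099 * 1156 = 1.14444
R_per_t = 0.72 + 0.306 + 1.14444 = 2.17044 N/t
R_total = 2.17044 * 95 = 206.19 N

206.19


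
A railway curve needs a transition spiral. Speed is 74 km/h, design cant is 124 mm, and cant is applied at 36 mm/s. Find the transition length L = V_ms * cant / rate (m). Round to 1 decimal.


Convert speed: V = 74 / 3.6 = 20.5556 m/s
L = 20.5556 * 124 / 36
L = 2548.8889 / 36
L = 70.8 m

70.8


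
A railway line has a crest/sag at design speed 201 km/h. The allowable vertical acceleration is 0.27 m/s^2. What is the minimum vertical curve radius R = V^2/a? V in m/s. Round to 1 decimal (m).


Convert speed: V = 201 / 3.6 = 55.8333 m/s
V^2 = 3117.3611 m^2/s^2
R_v = 3117.3611 / 0.27
R_v = 11545.8 m

11545.8


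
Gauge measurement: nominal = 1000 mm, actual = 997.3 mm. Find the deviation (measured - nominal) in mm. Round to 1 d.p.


Deviation = measured - nominal
Deviation = 997.3 - 1000
Deviation = -2.7 mm

-2.7


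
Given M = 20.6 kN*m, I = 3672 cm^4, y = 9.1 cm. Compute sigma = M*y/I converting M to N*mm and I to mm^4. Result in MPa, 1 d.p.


Convert units:
M = 20.6 kN*m = 20600000 N*mm
y = 9.1 cm = 91 mm
I = 3672 cm^4 = 36720000 mm^4
sigma = 20600000 * 91 / 36720000
sigma = 51.1 MPa

51.1


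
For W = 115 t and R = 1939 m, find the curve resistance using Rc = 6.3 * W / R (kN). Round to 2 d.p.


Rc = 6.3 * W / R
Rc = 6.3 * 115 / 1939
Rc = 724.5 / 1939
Rc = 0.37 kN

0.37


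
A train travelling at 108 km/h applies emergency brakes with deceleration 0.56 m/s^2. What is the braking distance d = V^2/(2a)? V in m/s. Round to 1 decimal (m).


Convert speed: V = 108 / 3.6 = 30.0 m/s
V^2 = 900.0
d = 900.0 / (2 * 0.56)
d = 900.0 / 1.12
d = 803.6 m

803.6


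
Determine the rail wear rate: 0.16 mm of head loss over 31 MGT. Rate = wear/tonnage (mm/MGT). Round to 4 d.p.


Wear rate = total wear / cumulative tonnage
Rate = 0.16 / 31
Rate = 0.0052 mm/MGT

0.0052


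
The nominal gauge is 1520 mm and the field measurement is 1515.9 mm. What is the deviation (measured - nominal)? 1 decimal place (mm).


Deviation = measured - nominal
Deviation = 1515.9 - 1520
Deviation = -4.1 mm

-4.1


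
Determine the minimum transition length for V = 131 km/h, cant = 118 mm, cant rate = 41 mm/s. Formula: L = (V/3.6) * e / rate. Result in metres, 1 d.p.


Convert speed: V = 131 / 3.6 = 36.3889 m/s
L = 36.3889 * 118 / 41
L = 4293.8889 / 41
L = 104.7 m

104.7


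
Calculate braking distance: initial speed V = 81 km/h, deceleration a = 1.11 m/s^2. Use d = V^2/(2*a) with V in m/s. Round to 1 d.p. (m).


Convert speed: V = 81 / 3.6 = 22.5 m/s
V^2 = 506.25
d = 506.25 / (2 * 1.11)
d = 506.25 / 2.22
d = 228.0 m

228.0


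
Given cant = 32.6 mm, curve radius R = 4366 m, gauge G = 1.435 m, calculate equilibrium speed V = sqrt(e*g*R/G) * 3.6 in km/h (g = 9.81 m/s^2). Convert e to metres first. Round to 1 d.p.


Convert cant: e = 32.6 mm = 0.0326 m
V_ms = sqrt(0.0326 * 9.81 * 4366 / 1.435)
V_ms = sqrt(973.012541) = 31.1931 m/s
V = 31.1931 * 3.6 = 112.3 km/h

112.3


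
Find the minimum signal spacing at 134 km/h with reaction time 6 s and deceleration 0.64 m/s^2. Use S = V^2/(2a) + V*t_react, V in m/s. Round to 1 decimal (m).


V = 134 / 3.6 = 37.2222 m/s
Braking distance = 37.2222^2 / (2*0.64) = 1082.4171 m
Sighting distance = 37.2222 * 6 = 223.3333 m
S = 1082.4171 + 223.3333 = 1305.8 m

1305.8


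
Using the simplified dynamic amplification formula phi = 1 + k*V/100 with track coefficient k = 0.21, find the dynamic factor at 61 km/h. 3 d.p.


phi = 1 + k * V / 100
phi = 1 + 0.21 * 61 / 100
phi = 1 + 0.1281
phi = 1.128

1.128


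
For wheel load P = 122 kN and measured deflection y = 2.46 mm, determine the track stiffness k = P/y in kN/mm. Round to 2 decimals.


Track stiffness k = P / y
k = 122 / 2.46
k = 49.59 kN/mm

49.59


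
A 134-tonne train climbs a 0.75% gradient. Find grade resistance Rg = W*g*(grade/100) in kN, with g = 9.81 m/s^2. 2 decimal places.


Rg = W * 9.81 * grade / 100
Rg = 134 * 9.81 * 0.75 / 100
Rg = 1314.54 * 0.0075
Rg = 9.86 kN

9.86


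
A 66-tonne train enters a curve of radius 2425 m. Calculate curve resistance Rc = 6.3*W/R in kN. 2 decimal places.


Rc = 6.3 * W / R
Rc = 6.3 * 66 / 2425
Rc = 415.8 / 2425
Rc = 0.17 kN

0.17


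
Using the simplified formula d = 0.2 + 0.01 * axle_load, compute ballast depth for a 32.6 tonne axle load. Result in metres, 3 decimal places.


d = 0.2 + 0.01 * 32.6
d = 0.2 + 0.326
d = 0.526 m

0.526


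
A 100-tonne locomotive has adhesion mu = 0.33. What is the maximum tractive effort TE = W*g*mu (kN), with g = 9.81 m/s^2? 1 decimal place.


TE_max = W * g * mu
TE_max = 100 * 9.81 * 0.33
TE_max = 981.0 * 0.33
TE_max = 323.7 kN

323.7


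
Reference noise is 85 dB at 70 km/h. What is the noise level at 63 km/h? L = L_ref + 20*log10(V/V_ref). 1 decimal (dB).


V/V_ref = 63 / 70 = 0.9
log10(0.9) = -0.045757
20 * -0.045757 = -0.9151
L = 85 + -0.9151 = 84.1 dB

84.1


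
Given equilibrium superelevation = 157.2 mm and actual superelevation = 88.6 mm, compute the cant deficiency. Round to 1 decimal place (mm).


Cant deficiency = equilibrium cant - actual cant
CD = 157.2 - 88.6
CD = 68.6 mm

68.6
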